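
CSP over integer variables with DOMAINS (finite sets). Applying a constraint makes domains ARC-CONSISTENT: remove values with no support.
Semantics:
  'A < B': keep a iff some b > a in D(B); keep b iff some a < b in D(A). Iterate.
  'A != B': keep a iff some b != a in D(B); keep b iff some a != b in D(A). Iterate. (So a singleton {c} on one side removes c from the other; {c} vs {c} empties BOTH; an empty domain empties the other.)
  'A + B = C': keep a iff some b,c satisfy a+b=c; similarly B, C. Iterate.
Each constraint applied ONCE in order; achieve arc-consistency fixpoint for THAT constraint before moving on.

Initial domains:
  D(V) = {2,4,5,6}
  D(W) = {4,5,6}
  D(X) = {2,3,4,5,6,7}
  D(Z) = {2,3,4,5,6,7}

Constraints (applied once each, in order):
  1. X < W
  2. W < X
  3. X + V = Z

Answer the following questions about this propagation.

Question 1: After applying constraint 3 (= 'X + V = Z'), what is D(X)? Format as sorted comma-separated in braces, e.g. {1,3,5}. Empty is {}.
Constraint 1 (X < W) on D(X)={2,3,4,5,6,7} D(W)={4,5,6}: X {2,3,4,5,6,7}->{2,3,4,5}
Constraint 2 (W < X) on D(W)={4,5,6} D(X)={2,3,4,5}: W {4,5,6}->{4}; X {2,3,4,5}->{5}
Constraint 3 (X + V = Z) on D(X)={5} D(V)={2,4,5,6} D(Z)={2,3,4,5,6,7}: V {2,4,5,6}->{2}; Z {2,3,4,5,6,7}->{7}
So after constraint 3: D(X) = {5}

Answer: {5}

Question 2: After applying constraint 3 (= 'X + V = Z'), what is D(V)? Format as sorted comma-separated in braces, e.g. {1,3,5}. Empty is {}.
Answer: {2}

Derivation:
Constraint 1 (X < W) on D(X)={2,3,4,5,6,7} D(W)={4,5,6}: X {2,3,4,5,6,7}->{2,3,4,5}
Constraint 2 (W < X) on D(W)={4,5,6} D(X)={2,3,4,5}: W {4,5,6}->{4}; X {2,3,4,5}->{5}
Constraint 3 (X + V = Z) on D(X)={5} D(V)={2,4,5,6} D(Z)={2,3,4,5,6,7}: V {2,4,5,6}->{2}; Z {2,3,4,5,6,7}->{7}
So after constraint 3: D(V) = {2}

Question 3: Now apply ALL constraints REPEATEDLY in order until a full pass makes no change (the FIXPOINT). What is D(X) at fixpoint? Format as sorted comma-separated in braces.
pass 0 (initial): D(X)={2,3,4,5,6,7}
pass 1: V {2,4,5,6}->{2}; W {4,5,6}->{4}; X {2,3,4,5,6,7}->{5}; Z {2,3,4,5,6,7}->{7}
pass 2: V {2}->{}; W {4}->{}; X {5}->{}; Z {7}->{}
pass 3: no change
Fixpoint after 3 passes: D(X) = {}

Answer: {}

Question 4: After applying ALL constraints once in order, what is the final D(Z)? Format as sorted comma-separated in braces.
Constraint 1 (X < W) on D(X)={2,3,4,5,6,7} D(W)={4,5,6}: X {2,3,4,5,6,7}->{2,3,4,5}
Constraint 2 (W < X) on D(W)={4,5,6} D(X)={2,3,4,5}: W {4,5,6}->{4}; X {2,3,4,5}->{5}
Constraint 3 (X + V = Z) on D(X)={5} D(V)={2,4,5,6} D(Z)={2,3,4,5,6,7}: V {2,4,5,6}->{2}; Z {2,3,4,5,6,7}->{7}
So after all 3 constraints: D(Z) = {7}

Answer: {7}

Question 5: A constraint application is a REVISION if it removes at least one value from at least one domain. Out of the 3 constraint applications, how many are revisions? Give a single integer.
Answer: 3

Derivation:
Constraint 1 (X < W) on D(X)={2,3,4,5,6,7} D(W)={4,5,6}: X {2,3,4,5,6,7}->{2,3,4,5} => REVISION
Constraint 2 (W < X) on D(W)={4,5,6} D(X)={2,3,4,5}: W {4,5,6}->{4}; X {2,3,4,5}->{5} => REVISION
Constraint 3 (X + V = Z) on D(X)={5} D(V)={2,4,5,6} D(Z)={2,3,4,5,6,7}: V {2,4,5,6}->{2}; Z {2,3,4,5,6,7}->{7} => REVISION
Total revisions = 3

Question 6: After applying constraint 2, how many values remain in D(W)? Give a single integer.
Constraint 1 (X < W) on D(X)={2,3,4,5,6,7} D(W)={4,5,6}: X {2,3,4,5,6,7}->{2,3,4,5}
Constraint 2 (W < X) on D(W)={4,5,6} D(X)={2,3,4,5}: W {4,5,6}->{4}; X {2,3,4,5}->{5}
So after constraint 2: D(W)={4}, size = 1

Answer: 1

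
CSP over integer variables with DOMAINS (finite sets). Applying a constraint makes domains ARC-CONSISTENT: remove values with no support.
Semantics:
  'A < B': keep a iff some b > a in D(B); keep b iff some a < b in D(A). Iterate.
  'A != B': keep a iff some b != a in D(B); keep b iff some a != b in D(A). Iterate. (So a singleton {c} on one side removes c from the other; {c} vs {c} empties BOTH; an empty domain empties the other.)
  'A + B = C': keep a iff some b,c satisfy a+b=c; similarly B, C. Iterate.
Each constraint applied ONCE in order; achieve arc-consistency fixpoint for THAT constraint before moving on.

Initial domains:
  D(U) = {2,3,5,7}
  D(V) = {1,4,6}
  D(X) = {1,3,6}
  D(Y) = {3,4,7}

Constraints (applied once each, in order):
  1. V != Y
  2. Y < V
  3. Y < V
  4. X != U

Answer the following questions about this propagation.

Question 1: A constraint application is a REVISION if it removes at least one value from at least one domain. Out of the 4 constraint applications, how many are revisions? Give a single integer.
Constraint 1 (V != Y) on D(V)={1,4,6} D(Y)={3,4,7}: no change => not a revision
Constraint 2 (Y < V) on D(Y)={3,4,7} D(V)={1,4,6}: Y {3,4,7}->{3,4}; V {1,4,6}->{4,6} => REVISION
Constraint 3 (Y < V) on D(Y)={3,4} D(V)={4,6}: no change => not a revision
Constraint 4 (X != U) on D(X)={1,3,6} D(U)={2,3,5,7}: no change => not a revision
Total revisions = 1

Answer: 1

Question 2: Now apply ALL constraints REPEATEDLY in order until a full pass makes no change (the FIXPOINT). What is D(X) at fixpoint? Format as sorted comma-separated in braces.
pass 0 (initial): D(X)={1,3,6}
pass 1: V {1,4,6}->{4,6}; Y {3,4,7}->{3,4}
pass 2: no change
Fixpoint after 2 passes: D(X) = {1,3,6}

Answer: {1,3,6}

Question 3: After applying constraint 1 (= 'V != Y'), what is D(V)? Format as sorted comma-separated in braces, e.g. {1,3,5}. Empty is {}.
Constraint 1 (V != Y) on D(V)={1,4,6} D(Y)={3,4,7}: no change
So after constraint 1: D(V) = {1,4,6}

Answer: {1,4,6}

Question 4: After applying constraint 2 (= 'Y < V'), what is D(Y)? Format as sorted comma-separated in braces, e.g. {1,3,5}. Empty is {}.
Answer: {3,4}

Derivation:
Constraint 1 (V != Y) on D(V)={1,4,6} D(Y)={3,4,7}: no change
Constraint 2 (Y < V) on D(Y)={3,4,7} D(V)={1,4,6}: Y {3,4,7}->{3,4}; V {1,4,6}->{4,6}
So after constraint 2: D(Y) = {3,4}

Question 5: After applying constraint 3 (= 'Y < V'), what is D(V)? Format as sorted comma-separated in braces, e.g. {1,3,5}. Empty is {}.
Constraint 1 (V != Y) on D(V)={1,4,6} D(Y)={3,4,7}: no change
Constraint 2 (Y < V) on D(Y)={3,4,7} D(V)={1,4,6}: Y {3,4,7}->{3,4}; V {1,4,6}->{4,6}
Constraint 3 (Y < V) on D(Y)={3,4} D(V)={4,6}: no change
So after constraint 3: D(V) = {4,6}

Answer: {4,6}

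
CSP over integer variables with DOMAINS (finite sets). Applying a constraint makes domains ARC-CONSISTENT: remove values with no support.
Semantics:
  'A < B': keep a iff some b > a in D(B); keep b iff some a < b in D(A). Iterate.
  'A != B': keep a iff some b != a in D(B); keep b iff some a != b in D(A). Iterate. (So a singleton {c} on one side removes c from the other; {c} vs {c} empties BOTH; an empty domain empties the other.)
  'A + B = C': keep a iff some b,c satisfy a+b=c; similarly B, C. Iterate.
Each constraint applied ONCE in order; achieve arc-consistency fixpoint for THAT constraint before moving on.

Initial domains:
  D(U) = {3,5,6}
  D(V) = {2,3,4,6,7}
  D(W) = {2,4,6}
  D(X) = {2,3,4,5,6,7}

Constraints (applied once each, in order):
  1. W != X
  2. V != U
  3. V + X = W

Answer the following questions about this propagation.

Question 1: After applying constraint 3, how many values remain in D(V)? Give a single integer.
Answer: 3

Derivation:
Constraint 1 (W != X) on D(W)={2,4,6} D(X)={2,3,4,5,6,7}: no change
Constraint 2 (V != U) on D(V)={2,3,4,6,7} D(U)={3,5,6}: no change
Constraint 3 (V + X = W) on D(V)={2,3,4,6,7} D(X)={2,3,4,5,6,7} D(W)={2,4,6}: V {2,3,4,6,7}->{2,3,4}; X {2,3,4,5,6,7}->{2,3,4}; W {2,4,6}->{4,6}
So after constraint 3: D(V)={2,3,4}, size = 3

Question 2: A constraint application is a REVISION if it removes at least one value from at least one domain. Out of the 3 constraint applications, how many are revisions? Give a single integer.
Answer: 1

Derivation:
Constraint 1 (W != X) on D(W)={2,4,6} D(X)={2,3,4,5,6,7}: no change => not a revision
Constraint 2 (V != U) on D(V)={2,3,4,6,7} D(U)={3,5,6}: no change => not a revision
Constraint 3 (V + X = W) on D(V)={2,3,4,6,7} D(X)={2,3,4,5,6,7} D(W)={2,4,6}: V {2,3,4,6,7}->{2,3,4}; X {2,3,4,5,6,7}->{2,3,4}; W {2,4,6}->{4,6} => REVISION
Total revisions = 1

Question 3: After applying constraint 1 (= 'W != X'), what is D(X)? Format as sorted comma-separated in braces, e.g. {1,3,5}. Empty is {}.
Answer: {2,3,4,5,6,7}

Derivation:
Constraint 1 (W != X) on D(W)={2,4,6} D(X)={2,3,4,5,6,7}: no change
So after constraint 1: D(X) = {2,3,4,5,6,7}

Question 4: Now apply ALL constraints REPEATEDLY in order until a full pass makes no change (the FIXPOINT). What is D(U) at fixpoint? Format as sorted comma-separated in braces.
pass 0 (initial): D(U)={3,5,6}
pass 1: V {2,3,4,6,7}->{2,3,4}; W {2,4,6}->{4,6}; X {2,3,4,5,6,7}->{2,3,4}
pass 2: no change
Fixpoint after 2 passes: D(U) = {3,5,6}

Answer: {3,5,6}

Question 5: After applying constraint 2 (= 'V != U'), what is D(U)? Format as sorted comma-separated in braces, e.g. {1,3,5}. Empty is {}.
Constraint 1 (W != X) on D(W)={2,4,6} D(X)={2,3,4,5,6,7}: no change
Constraint 2 (V != U) on D(V)={2,3,4,6,7} D(U)={3,5,6}: no change
So after constraint 2: D(U) = {3,5,6}

Answer: {3,5,6}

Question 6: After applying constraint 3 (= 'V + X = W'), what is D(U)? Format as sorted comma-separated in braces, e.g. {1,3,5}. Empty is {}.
Answer: {3,5,6}

Derivation:
Constraint 1 (W != X) on D(W)={2,4,6} D(X)={2,3,4,5,6,7}: no change
Constraint 2 (V != U) on D(V)={2,3,4,6,7} D(U)={3,5,6}: no change
Constraint 3 (V + X = W) on D(V)={2,3,4,6,7} D(X)={2,3,4,5,6,7} D(W)={2,4,6}: V {2,3,4,6,7}->{2,3,4}; X {2,3,4,5,6,7}->{2,3,4}; W {2,4,6}->{4,6}
So after constraint 3: D(U) = {3,5,6}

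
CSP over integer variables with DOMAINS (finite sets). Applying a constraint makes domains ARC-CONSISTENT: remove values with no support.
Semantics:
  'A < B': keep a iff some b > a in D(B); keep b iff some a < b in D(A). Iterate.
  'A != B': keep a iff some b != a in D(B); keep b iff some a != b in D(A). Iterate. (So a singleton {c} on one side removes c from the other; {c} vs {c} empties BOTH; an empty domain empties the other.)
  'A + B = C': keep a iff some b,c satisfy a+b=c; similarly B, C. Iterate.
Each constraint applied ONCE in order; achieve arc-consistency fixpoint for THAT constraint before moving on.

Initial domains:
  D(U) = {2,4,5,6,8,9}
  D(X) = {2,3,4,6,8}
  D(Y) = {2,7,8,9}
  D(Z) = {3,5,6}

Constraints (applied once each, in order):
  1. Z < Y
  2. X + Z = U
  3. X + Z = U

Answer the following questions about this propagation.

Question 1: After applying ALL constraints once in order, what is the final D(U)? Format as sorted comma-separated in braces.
Constraint 1 (Z < Y) on D(Z)={3,5,6} D(Y)={2,7,8,9}: Y {2,7,8,9}->{7,8,9}
Constraint 2 (X + Z = U) on D(X)={2,3,4,6,8} D(Z)={3,5,6} D(U)={2,4,5,6,8,9}: X {2,3,4,6,8}->{2,3,4,6}; U {2,4,5,6,8,9}->{5,6,8,9}
Constraint 3 (X + Z = U) on D(X)={2,3,4,6} D(Z)={3,5,6} D(U)={5,6,8,9}: no change
So after all 3 constraints: D(U) = {5,6,8,9}

Answer: {5,6,8,9}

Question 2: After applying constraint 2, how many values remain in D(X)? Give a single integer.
Constraint 1 (Z < Y) on D(Z)={3,5,6} D(Y)={2,7,8,9}: Y {2,7,8,9}->{7,8,9}
Constraint 2 (X + Z = U) on D(X)={2,3,4,6,8} D(Z)={3,5,6} D(U)={2,4,5,6,8,9}: X {2,3,4,6,8}->{2,3,4,6}; U {2,4,5,6,8,9}->{5,6,8,9}
So after constraint 2: D(X)={2,3,4,6}, size = 4

Answer: 4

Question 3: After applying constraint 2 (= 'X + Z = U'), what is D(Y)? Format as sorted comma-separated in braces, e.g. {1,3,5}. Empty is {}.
Constraint 1 (Z < Y) on D(Z)={3,5,6} D(Y)={2,7,8,9}: Y {2,7,8,9}->{7,8,9}
Constraint 2 (X + Z = U) on D(X)={2,3,4,6,8} D(Z)={3,5,6} D(U)={2,4,5,6,8,9}: X {2,3,4,6,8}->{2,3,4,6}; U {2,4,5,6,8,9}->{5,6,8,9}
So after constraint 2: D(Y) = {7,8,9}

Answer: {7,8,9}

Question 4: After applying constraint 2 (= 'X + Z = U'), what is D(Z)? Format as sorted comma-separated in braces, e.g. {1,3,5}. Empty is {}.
Answer: {3,5,6}

Derivation:
Constraint 1 (Z < Y) on D(Z)={3,5,6} D(Y)={2,7,8,9}: Y {2,7,8,9}->{7,8,9}
Constraint 2 (X + Z = U) on D(X)={2,3,4,6,8} D(Z)={3,5,6} D(U)={2,4,5,6,8,9}: X {2,3,4,6,8}->{2,3,4,6}; U {2,4,5,6,8,9}->{5,6,8,9}
So after constraint 2: D(Z) = {3,5,6}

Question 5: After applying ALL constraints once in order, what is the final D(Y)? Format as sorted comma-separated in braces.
Answer: {7,8,9}

Derivation:
Constraint 1 (Z < Y) on D(Z)={3,5,6} D(Y)={2,7,8,9}: Y {2,7,8,9}->{7,8,9}
Constraint 2 (X + Z = U) on D(X)={2,3,4,6,8} D(Z)={3,5,6} D(U)={2,4,5,6,8,9}: X {2,3,4,6,8}->{2,3,4,6}; U {2,4,5,6,8,9}->{5,6,8,9}
Constraint 3 (X + Z = U) on D(X)={2,3,4,6} D(Z)={3,5,6} D(U)={5,6,8,9}: no change
So after all 3 constraints: D(Y) = {7,8,9}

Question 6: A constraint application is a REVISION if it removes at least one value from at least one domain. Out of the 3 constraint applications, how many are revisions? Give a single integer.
Answer: 2

Derivation:
Constraint 1 (Z < Y) on D(Z)={3,5,6} D(Y)={2,7,8,9}: Y {2,7,8,9}->{7,8,9} => REVISION
Constraint 2 (X + Z = U) on D(X)={2,3,4,6,8} D(Z)={3,5,6} D(U)={2,4,5,6,8,9}: X {2,3,4,6,8}->{2,3,4,6}; U {2,4,5,6,8,9}->{5,6,8,9} => REVISION
Constraint 3 (X + Z = U) on D(X)={2,3,4,6} D(Z)={3,5,6} D(U)={5,6,8,9}: no change => not a revision
Total revisions = 2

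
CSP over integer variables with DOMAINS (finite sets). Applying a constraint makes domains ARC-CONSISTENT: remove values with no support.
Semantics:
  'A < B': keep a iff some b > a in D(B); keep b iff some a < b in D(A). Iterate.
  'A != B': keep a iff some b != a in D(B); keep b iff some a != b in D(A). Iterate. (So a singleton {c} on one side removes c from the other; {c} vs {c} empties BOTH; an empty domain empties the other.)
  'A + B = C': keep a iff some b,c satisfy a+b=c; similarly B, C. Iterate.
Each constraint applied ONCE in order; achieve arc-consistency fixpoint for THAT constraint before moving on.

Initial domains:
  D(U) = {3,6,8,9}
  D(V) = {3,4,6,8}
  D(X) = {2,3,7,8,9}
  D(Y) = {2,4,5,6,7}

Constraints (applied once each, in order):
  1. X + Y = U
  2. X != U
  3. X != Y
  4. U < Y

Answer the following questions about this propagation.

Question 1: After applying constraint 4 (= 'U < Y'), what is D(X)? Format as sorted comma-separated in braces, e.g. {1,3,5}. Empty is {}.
Answer: {2,3,7}

Derivation:
Constraint 1 (X + Y = U) on D(X)={2,3,7,8,9} D(Y)={2,4,5,6,7} D(U)={3,6,8,9}: X {2,3,7,8,9}->{2,3,7}; U {3,6,8,9}->{6,8,9}
Constraint 2 (X != U) on D(X)={2,3,7} D(U)={6,8,9}: no change
Constraint 3 (X != Y) on D(X)={2,3,7} D(Y)={2,4,5,6,7}: no change
Constraint 4 (U < Y) on D(U)={6,8,9} D(Y)={2,4,5,6,7}: U {6,8,9}->{6}; Y {2,4,5,6,7}->{7}
So after constraint 4: D(X) = {2,3,7}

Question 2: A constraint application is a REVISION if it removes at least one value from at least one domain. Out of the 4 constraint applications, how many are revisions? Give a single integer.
Constraint 1 (X + Y = U) on D(X)={2,3,7,8,9} D(Y)={2,4,5,6,7} D(U)={3,6,8,9}: X {2,3,7,8,9}->{2,3,7}; U {3,6,8,9}->{6,8,9} => REVISION
Constraint 2 (X != U) on D(X)={2,3,7} D(U)={6,8,9}: no change => not a revision
Constraint 3 (X != Y) on D(X)={2,3,7} D(Y)={2,4,5,6,7}: no change => not a revision
Constraint 4 (U < Y) on D(U)={6,8,9} D(Y)={2,4,5,6,7}: U {6,8,9}->{6}; Y {2,4,5,6,7}->{7} => REVISION
Total revisions = 2

Answer: 2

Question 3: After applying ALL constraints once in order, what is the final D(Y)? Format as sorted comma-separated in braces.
Constraint 1 (X + Y = U) on D(X)={2,3,7,8,9} D(Y)={2,4,5,6,7} D(U)={3,6,8,9}: X {2,3,7,8,9}->{2,3,7}; U {3,6,8,9}->{6,8,9}
Constraint 2 (X != U) on D(X)={2,3,7} D(U)={6,8,9}: no change
Constraint 3 (X != Y) on D(X)={2,3,7} D(Y)={2,4,5,6,7}: no change
Constraint 4 (U < Y) on D(U)={6,8,9} D(Y)={2,4,5,6,7}: U {6,8,9}->{6}; Y {2,4,5,6,7}->{7}
So after all 4 constraints: D(Y) = {7}

Answer: {7}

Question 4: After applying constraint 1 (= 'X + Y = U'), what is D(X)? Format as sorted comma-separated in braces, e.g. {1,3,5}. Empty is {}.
Constraint 1 (X + Y = U) on D(X)={2,3,7,8,9} D(Y)={2,4,5,6,7} D(U)={3,6,8,9}: X {2,3,7,8,9}->{2,3,7}; U {3,6,8,9}->{6,8,9}
So after constraint 1: D(X) = {2,3,7}

Answer: {2,3,7}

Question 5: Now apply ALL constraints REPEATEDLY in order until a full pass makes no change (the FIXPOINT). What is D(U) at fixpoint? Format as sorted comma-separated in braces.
pass 0 (initial): D(U)={3,6,8,9}
pass 1: U {3,6,8,9}->{6}; X {2,3,7,8,9}->{2,3,7}; Y {2,4,5,6,7}->{7}
pass 2: U {6}->{}; X {2,3,7}->{}; Y {7}->{}
pass 3: no change
Fixpoint after 3 passes: D(U) = {}

Answer: {}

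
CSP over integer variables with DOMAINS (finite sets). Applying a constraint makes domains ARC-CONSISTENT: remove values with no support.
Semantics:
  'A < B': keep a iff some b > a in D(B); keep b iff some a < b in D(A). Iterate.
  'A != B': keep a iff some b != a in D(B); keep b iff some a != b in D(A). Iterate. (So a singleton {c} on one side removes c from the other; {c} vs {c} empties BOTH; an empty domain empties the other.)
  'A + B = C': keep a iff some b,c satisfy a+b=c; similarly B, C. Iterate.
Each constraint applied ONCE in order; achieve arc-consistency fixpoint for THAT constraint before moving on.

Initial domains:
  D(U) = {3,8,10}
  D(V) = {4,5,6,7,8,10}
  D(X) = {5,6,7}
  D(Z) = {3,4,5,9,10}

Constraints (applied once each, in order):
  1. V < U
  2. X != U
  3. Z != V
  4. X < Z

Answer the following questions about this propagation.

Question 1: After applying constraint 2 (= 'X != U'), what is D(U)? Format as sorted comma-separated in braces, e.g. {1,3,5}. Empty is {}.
Constraint 1 (V < U) on D(V)={4,5,6,7,8,10} D(U)={3,8,10}: V {4,5,6,7,8,10}->{4,5,6,7,8}; U {3,8,10}->{8,10}
Constraint 2 (X != U) on D(X)={5,6,7} D(U)={8,10}: no change
So after constraint 2: D(U) = {8,10}

Answer: {8,10}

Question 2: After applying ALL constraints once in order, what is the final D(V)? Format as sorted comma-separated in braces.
Constraint 1 (V < U) on D(V)={4,5,6,7,8,10} D(U)={3,8,10}: V {4,5,6,7,8,10}->{4,5,6,7,8}; U {3,8,10}->{8,10}
Constraint 2 (X != U) on D(X)={5,6,7} D(U)={8,10}: no change
Constraint 3 (Z != V) on D(Z)={3,4,5,9,10} D(V)={4,5,6,7,8}: no change
Constraint 4 (X < Z) on D(X)={5,6,7} D(Z)={3,4,5,9,10}: Z {3,4,5,9,10}->{9,10}
So after all 4 constraints: D(V) = {4,5,6,7,8}

Answer: {4,5,6,7,8}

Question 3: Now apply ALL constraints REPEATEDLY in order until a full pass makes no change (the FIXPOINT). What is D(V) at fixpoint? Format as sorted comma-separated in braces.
Answer: {4,5,6,7,8}

Derivation:
pass 0 (initial): D(V)={4,5,6,7,8,10}
pass 1: U {3,8,10}->{8,10}; V {4,5,6,7,8,10}->{4,5,6,7,8}; Z {3,4,5,9,10}->{9,10}
pass 2: no change
Fixpoint after 2 passes: D(V) = {4,5,6,7,8}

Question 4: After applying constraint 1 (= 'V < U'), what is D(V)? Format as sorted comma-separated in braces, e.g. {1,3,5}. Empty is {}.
Answer: {4,5,6,7,8}

Derivation:
Constraint 1 (V < U) on D(V)={4,5,6,7,8,10} D(U)={3,8,10}: V {4,5,6,7,8,10}->{4,5,6,7,8}; U {3,8,10}->{8,10}
So after constraint 1: D(V) = {4,5,6,7,8}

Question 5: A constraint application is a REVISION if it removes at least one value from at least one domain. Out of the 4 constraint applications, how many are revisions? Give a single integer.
Answer: 2

Derivation:
Constraint 1 (V < U) on D(V)={4,5,6,7,8,10} D(U)={3,8,10}: V {4,5,6,7,8,10}->{4,5,6,7,8}; U {3,8,10}->{8,10} => REVISION
Constraint 2 (X != U) on D(X)={5,6,7} D(U)={8,10}: no change => not a revision
Constraint 3 (Z != V) on D(Z)={3,4,5,9,10} D(V)={4,5,6,7,8}: no change => not a revision
Constraint 4 (X < Z) on D(X)={5,6,7} D(Z)={3,4,5,9,10}: Z {3,4,5,9,10}->{9,10} => REVISION
Total revisions = 2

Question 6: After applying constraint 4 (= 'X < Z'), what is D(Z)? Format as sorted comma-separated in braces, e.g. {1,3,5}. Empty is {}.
Constraint 1 (V < U) on D(V)={4,5,6,7,8,10} D(U)={3,8,10}: V {4,5,6,7,8,10}->{4,5,6,7,8}; U {3,8,10}->{8,10}
Constraint 2 (X != U) on D(X)={5,6,7} D(U)={8,10}: no change
Constraint 3 (Z != V) on D(Z)={3,4,5,9,10} D(V)={4,5,6,7,8}: no change
Constraint 4 (X < Z) on D(X)={5,6,7} D(Z)={3,4,5,9,10}: Z {3,4,5,9,10}->{9,10}
So after constraint 4: D(Z) = {9,10}

Answer: {9,10}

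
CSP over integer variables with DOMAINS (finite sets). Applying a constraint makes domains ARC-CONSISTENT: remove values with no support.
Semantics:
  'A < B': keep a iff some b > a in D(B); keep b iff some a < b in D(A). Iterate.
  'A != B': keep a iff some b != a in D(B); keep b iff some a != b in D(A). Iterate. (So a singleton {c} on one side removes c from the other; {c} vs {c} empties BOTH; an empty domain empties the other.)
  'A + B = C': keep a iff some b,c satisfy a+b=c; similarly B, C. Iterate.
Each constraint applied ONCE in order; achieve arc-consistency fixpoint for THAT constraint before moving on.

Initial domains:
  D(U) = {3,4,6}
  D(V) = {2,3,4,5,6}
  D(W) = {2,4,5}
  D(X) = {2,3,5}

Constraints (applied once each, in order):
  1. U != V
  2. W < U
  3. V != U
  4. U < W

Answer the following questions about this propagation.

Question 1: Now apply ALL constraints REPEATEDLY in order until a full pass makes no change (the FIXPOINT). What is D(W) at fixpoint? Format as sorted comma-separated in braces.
pass 0 (initial): D(W)={2,4,5}
pass 1: U {3,4,6}->{3,4}; W {2,4,5}->{4,5}
pass 2: U {3,4}->{}; V {2,3,4,5,6}->{}; W {4,5}->{}
pass 3: no change
Fixpoint after 3 passes: D(W) = {}

Answer: {}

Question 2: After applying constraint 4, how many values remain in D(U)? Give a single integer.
Constraint 1 (U != V) on D(U)={3,4,6} D(V)={2,3,4,5,6}: no change
Constraint 2 (W < U) on D(W)={2,4,5} D(U)={3,4,6}: no change
Constraint 3 (V != U) on D(V)={2,3,4,5,6} D(U)={3,4,6}: no change
Constraint 4 (U < W) on D(U)={3,4,6} D(W)={2,4,5}: U {3,4,6}->{3,4}; W {2,4,5}->{4,5}
So after constraint 4: D(U)={3,4}, size = 2

Answer: 2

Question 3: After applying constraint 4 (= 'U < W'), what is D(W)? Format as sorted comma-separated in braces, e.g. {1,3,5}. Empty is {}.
Constraint 1 (U != V) on D(U)={3,4,6} D(V)={2,3,4,5,6}: no change
Constraint 2 (W < U) on D(W)={2,4,5} D(U)={3,4,6}: no change
Constraint 3 (V != U) on D(V)={2,3,4,5,6} D(U)={3,4,6}: no change
Constraint 4 (U < W) on D(U)={3,4,6} D(W)={2,4,5}: U {3,4,6}->{3,4}; W {2,4,5}->{4,5}
So after constraint 4: D(W) = {4,5}

Answer: {4,5}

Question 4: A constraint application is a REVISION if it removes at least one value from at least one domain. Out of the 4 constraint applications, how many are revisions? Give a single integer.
Constraint 1 (U != V) on D(U)={3,4,6} D(V)={2,3,4,5,6}: no change => not a revision
Constraint 2 (W < U) on D(W)={2,4,5} D(U)={3,4,6}: no change => not a revision
Constraint 3 (V != U) on D(V)={2,3,4,5,6} D(U)={3,4,6}: no change => not a revision
Constraint 4 (U < W) on D(U)={3,4,6} D(W)={2,4,5}: U {3,4,6}->{3,4}; W {2,4,5}->{4,5} => REVISION
Total revisions = 1

Answer: 1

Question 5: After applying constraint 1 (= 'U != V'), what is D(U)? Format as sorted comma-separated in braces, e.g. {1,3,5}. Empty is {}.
Constraint 1 (U != V) on D(U)={3,4,6} D(V)={2,3,4,5,6}: no change
So after constraint 1: D(U) = {3,4,6}

Answer: {3,4,6}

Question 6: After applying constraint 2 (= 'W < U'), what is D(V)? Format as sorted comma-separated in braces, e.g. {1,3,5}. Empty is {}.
Answer: {2,3,4,5,6}

Derivation:
Constraint 1 (U != V) on D(U)={3,4,6} D(V)={2,3,4,5,6}: no change
Constraint 2 (W < U) on D(W)={2,4,5} D(U)={3,4,6}: no change
So after constraint 2: D(V) = {2,3,4,5,6}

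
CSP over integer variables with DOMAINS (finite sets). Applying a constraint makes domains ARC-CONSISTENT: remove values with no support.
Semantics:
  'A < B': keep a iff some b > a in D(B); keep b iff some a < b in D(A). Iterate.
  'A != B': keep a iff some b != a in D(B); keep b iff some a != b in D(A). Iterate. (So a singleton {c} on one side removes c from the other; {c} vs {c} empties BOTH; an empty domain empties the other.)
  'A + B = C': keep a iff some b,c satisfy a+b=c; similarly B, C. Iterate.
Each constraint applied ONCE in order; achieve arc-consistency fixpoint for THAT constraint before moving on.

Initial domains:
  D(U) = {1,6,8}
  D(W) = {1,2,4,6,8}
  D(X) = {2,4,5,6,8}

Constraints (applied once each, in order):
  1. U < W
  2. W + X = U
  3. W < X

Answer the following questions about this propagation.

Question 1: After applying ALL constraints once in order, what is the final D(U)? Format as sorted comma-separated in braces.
Constraint 1 (U < W) on D(U)={1,6,8} D(W)={1,2,4,6,8}: U {1,6,8}->{1,6}; W {1,2,4,6,8}->{2,4,6,8}
Constraint 2 (W + X = U) on D(W)={2,4,6,8} D(X)={2,4,5,6,8} D(U)={1,6}: W {2,4,6,8}->{2,4}; X {2,4,5,6,8}->{2,4}; U {1,6}->{6}
Constraint 3 (W < X) on D(W)={2,4} D(X)={2,4}: W {2,4}->{2}; X {2,4}->{4}
So after all 3 constraints: D(U) = {6}

Answer: {6}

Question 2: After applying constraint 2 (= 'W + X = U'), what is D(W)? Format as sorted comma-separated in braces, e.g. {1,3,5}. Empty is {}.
Answer: {2,4}

Derivation:
Constraint 1 (U < W) on D(U)={1,6,8} D(W)={1,2,4,6,8}: U {1,6,8}->{1,6}; W {1,2,4,6,8}->{2,4,6,8}
Constraint 2 (W + X = U) on D(W)={2,4,6,8} D(X)={2,4,5,6,8} D(U)={1,6}: W {2,4,6,8}->{2,4}; X {2,4,5,6,8}->{2,4}; U {1,6}->{6}
So after constraint 2: D(W) = {2,4}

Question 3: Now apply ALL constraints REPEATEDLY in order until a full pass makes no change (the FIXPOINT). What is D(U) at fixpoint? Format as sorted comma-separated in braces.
pass 0 (initial): D(U)={1,6,8}
pass 1: U {1,6,8}->{6}; W {1,2,4,6,8}->{2}; X {2,4,5,6,8}->{4}
pass 2: U {6}->{}; W {2}->{}; X {4}->{}
pass 3: no change
Fixpoint after 3 passes: D(U) = {}

Answer: {}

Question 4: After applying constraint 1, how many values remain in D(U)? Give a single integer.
Constraint 1 (U < W) on D(U)={1,6,8} D(W)={1,2,4,6,8}: U {1,6,8}->{1,6}; W {1,2,4,6,8}->{2,4,6,8}
So after constraint 1: D(U)={1,6}, size = 2

Answer: 2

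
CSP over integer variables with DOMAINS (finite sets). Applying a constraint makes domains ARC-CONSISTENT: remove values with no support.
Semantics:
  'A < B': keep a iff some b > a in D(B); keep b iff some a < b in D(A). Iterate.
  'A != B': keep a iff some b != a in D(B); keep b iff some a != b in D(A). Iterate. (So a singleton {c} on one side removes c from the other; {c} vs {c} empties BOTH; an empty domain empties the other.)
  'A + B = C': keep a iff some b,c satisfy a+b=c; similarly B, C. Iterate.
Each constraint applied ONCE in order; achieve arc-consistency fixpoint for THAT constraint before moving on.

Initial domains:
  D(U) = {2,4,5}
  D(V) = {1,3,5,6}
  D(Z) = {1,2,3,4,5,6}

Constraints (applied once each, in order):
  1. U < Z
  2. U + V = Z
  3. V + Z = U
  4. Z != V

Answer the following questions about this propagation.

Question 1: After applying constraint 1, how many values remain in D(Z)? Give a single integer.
Answer: 4

Derivation:
Constraint 1 (U < Z) on D(U)={2,4,5} D(Z)={1,2,3,4,5,6}: Z {1,2,3,4,5,6}->{3,4,5,6}
So after constraint 1: D(Z)={3,4,5,6}, size = 4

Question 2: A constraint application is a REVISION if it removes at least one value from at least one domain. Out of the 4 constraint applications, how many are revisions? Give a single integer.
Constraint 1 (U < Z) on D(U)={2,4,5} D(Z)={1,2,3,4,5,6}: Z {1,2,3,4,5,6}->{3,4,5,6} => REVISION
Constraint 2 (U + V = Z) on D(U)={2,4,5} D(V)={1,3,5,6} D(Z)={3,4,5,6}: V {1,3,5,6}->{1,3}; Z {3,4,5,6}->{3,5,6} => REVISION
Constraint 3 (V + Z = U) on D(V)={1,3} D(Z)={3,5,6} D(U)={2,4,5}: V {1,3}->{1}; Z {3,5,6}->{3}; U {2,4,5}->{4} => REVISION
Constraint 4 (Z != V) on D(Z)={3} D(V)={1}: no change => not a revision
Total revisions = 3

Answer: 3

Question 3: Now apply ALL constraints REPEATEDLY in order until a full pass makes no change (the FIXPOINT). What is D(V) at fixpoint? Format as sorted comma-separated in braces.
pass 0 (initial): D(V)={1,3,5,6}
pass 1: U {2,4,5}->{4}; V {1,3,5,6}->{1}; Z {1,2,3,4,5,6}->{3}
pass 2: U {4}->{}; V {1}->{}; Z {3}->{}
pass 3: no change
Fixpoint after 3 passes: D(V) = {}

Answer: {}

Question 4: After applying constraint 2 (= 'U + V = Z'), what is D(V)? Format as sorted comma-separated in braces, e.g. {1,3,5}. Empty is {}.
Answer: {1,3}

Derivation:
Constraint 1 (U < Z) on D(U)={2,4,5} D(Z)={1,2,3,4,5,6}: Z {1,2,3,4,5,6}->{3,4,5,6}
Constraint 2 (U + V = Z) on D(U)={2,4,5} D(V)={1,3,5,6} D(Z)={3,4,5,6}: V {1,3,5,6}->{1,3}; Z {3,4,5,6}->{3,5,6}
So after constraint 2: D(V) = {1,3}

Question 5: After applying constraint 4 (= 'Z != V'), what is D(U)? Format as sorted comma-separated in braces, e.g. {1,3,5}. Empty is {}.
Constraint 1 (U < Z) on D(U)={2,4,5} D(Z)={1,2,3,4,5,6}: Z {1,2,3,4,5,6}->{3,4,5,6}
Constraint 2 (U + V = Z) on D(U)={2,4,5} D(V)={1,3,5,6} D(Z)={3,4,5,6}: V {1,3,5,6}->{1,3}; Z {3,4,5,6}->{3,5,6}
Constraint 3 (V + Z = U) on D(V)={1,3} D(Z)={3,5,6} D(U)={2,4,5}: V {1,3}->{1}; Z {3,5,6}->{3}; U {2,4,5}->{4}
Constraint 4 (Z != V) on D(Z)={3} D(V)={1}: no change
So after constraint 4: D(U) = {4}

Answer: {4}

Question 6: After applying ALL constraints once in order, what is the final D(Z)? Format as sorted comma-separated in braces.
Constraint 1 (U < Z) on D(U)={2,4,5} D(Z)={1,2,3,4,5,6}: Z {1,2,3,4,5,6}->{3,4,5,6}
Constraint 2 (U + V = Z) on D(U)={2,4,5} D(V)={1,3,5,6} D(Z)={3,4,5,6}: V {1,3,5,6}->{1,3}; Z {3,4,5,6}->{3,5,6}
Constraint 3 (V + Z = U) on D(V)={1,3} D(Z)={3,5,6} D(U)={2,4,5}: V {1,3}->{1}; Z {3,5,6}->{3}; U {2,4,5}->{4}
Constraint 4 (Z != V) on D(Z)={3} D(V)={1}: no change
So after all 4 constraints: D(Z) = {3}

Answer: {3}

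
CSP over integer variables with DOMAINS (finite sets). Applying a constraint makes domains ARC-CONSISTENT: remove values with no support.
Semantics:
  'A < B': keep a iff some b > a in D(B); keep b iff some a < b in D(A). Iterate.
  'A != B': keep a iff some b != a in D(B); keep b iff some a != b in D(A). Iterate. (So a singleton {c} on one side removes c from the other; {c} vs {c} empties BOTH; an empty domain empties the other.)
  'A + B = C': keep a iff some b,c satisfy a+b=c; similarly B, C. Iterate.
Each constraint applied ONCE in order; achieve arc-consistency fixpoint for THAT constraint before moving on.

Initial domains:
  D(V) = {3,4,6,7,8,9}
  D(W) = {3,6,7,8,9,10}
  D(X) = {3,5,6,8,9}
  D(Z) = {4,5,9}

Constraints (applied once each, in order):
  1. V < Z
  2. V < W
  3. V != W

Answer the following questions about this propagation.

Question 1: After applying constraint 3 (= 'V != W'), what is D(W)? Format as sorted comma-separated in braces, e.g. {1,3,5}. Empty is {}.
Constraint 1 (V < Z) on D(V)={3,4,6,7,8,9} D(Z)={4,5,9}: V {3,4,6,7,8,9}->{3,4,6,7,8}
Constraint 2 (V < W) on D(V)={3,4,6,7,8} D(W)={3,6,7,8,9,10}: W {3,6,7,8,9,10}->{6,7,8,9,10}
Constraint 3 (V != W) on D(V)={3,4,6,7,8} D(W)={6,7,8,9,10}: no change
So after constraint 3: D(W) = {6,7,8,9,10}

Answer: {6,7,8,9,10}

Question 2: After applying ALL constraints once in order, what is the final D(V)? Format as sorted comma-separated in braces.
Answer: {3,4,6,7,8}

Derivation:
Constraint 1 (V < Z) on D(V)={3,4,6,7,8,9} D(Z)={4,5,9}: V {3,4,6,7,8,9}->{3,4,6,7,8}
Constraint 2 (V < W) on D(V)={3,4,6,7,8} D(W)={3,6,7,8,9,10}: W {3,6,7,8,9,10}->{6,7,8,9,10}
Constraint 3 (V != W) on D(V)={3,4,6,7,8} D(W)={6,7,8,9,10}: no change
So after all 3 constraints: D(V) = {3,4,6,7,8}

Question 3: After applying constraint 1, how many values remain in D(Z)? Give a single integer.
Answer: 3

Derivation:
Constraint 1 (V < Z) on D(V)={3,4,6,7,8,9} D(Z)={4,5,9}: V {3,4,6,7,8,9}->{3,4,6,7,8}
So after constraint 1: D(Z)={4,5,9}, size = 3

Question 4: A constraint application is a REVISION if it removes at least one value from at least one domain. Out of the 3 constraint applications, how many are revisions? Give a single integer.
Constraint 1 (V < Z) on D(V)={3,4,6,7,8,9} D(Z)={4,5,9}: V {3,4,6,7,8,9}->{3,4,6,7,8} => REVISION
Constraint 2 (V < W) on D(V)={3,4,6,7,8} D(W)={3,6,7,8,9,10}: W {3,6,7,8,9,10}->{6,7,8,9,10} => REVISION
Constraint 3 (V != W) on D(V)={3,4,6,7,8} D(W)={6,7,8,9,10}: no change => not a revision
Total revisions = 2

Answer: 2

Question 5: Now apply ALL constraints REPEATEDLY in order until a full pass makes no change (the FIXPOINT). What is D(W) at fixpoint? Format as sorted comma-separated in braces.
Answer: {6,7,8,9,10}

Derivation:
pass 0 (initial): D(W)={3,6,7,8,9,10}
pass 1: V {3,4,6,7,8,9}->{3,4,6,7,8}; W {3,6,7,8,9,10}->{6,7,8,9,10}
pass 2: no change
Fixpoint after 2 passes: D(W) = {6,7,8,9,10}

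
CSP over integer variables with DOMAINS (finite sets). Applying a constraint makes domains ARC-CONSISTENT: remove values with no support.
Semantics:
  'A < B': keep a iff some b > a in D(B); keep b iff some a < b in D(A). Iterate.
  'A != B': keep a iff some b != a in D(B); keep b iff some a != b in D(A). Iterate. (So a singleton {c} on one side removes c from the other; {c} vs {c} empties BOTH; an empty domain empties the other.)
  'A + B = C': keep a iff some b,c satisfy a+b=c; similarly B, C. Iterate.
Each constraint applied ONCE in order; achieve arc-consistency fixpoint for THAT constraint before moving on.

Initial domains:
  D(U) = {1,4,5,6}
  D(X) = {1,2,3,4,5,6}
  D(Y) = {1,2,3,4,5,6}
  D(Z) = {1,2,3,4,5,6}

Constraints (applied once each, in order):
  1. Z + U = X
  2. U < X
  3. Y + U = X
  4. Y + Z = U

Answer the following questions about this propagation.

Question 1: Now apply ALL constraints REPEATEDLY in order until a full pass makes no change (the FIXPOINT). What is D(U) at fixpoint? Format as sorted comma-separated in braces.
pass 0 (initial): D(U)={1,4,5,6}
pass 1: U {1,4,5,6}->{4,5}; X {1,2,3,4,5,6}->{2,3,4,5,6}; Y {1,2,3,4,5,6}->{1,2,3,4}; Z {1,2,3,4,5,6}->{1,2,3,4}
pass 2: U {4,5}->{4}; X {2,3,4,5,6}->{5,6}; Y {1,2,3,4}->{2}; Z {1,2,3,4}->{2}
pass 3: X {5,6}->{6}
pass 4: no change
Fixpoint after 4 passes: D(U) = {4}

Answer: {4}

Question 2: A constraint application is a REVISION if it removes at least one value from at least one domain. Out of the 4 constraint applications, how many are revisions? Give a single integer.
Constraint 1 (Z + U = X) on D(Z)={1,2,3,4,5,6} D(U)={1,4,5,6} D(X)={1,2,3,4,5,6}: Z {1,2,3,4,5,6}->{1,2,3,4,5}; U {1,4,5,6}->{1,4,5}; X {1,2,3,4,5,6}->{2,3,4,5,6} => REVISION
Constraint 2 (U < X) on D(U)={1,4,5} D(X)={2,3,4,5,6}: no change => not a revision
Constraint 3 (Y + U = X) on D(Y)={1,2,3,4,5,6} D(U)={1,4,5} D(X)={2,3,4,5,6}: Y {1,2,3,4,5,6}->{1,2,3,4,5} => REVISION
Constraint 4 (Y + Z = U) on D(Y)={1,2,3,4,5} D(Z)={1,2,3,4,5} D(U)={1,4,5}: Y {1,2,3,4,5}->{1,2,3,4}; Z {1,2,3,4,5}->{1,2,3,4}; U {1,4,5}->{4,5} => REVISION
Total revisions = 3

Answer: 3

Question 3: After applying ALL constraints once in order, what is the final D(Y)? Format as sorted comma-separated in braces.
Constraint 1 (Z + U = X) on D(Z)={1,2,3,4,5,6} D(U)={1,4,5,6} D(X)={1,2,3,4,5,6}: Z {1,2,3,4,5,6}->{1,2,3,4,5}; U {1,4,5,6}->{1,4,5}; X {1,2,3,4,5,6}->{2,3,4,5,6}
Constraint 2 (U < X) on D(U)={1,4,5} D(X)={2,3,4,5,6}: no change
Constraint 3 (Y + U = X) on D(Y)={1,2,3,4,5,6} D(U)={1,4,5} D(X)={2,3,4,5,6}: Y {1,2,3,4,5,6}->{1,2,3,4,5}
Constraint 4 (Y + Z = U) on D(Y)={1,2,3,4,5} D(Z)={1,2,3,4,5} D(U)={1,4,5}: Y {1,2,3,4,5}->{1,2,3,4}; Z {1,2,3,4,5}->{1,2,3,4}; U {1,4,5}->{4,5}
So after all 4 constraints: D(Y) = {1,2,3,4}

Answer: {1,2,3,4}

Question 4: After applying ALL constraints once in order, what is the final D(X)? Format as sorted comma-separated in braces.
Answer: {2,3,4,5,6}

Derivation:
Constraint 1 (Z + U = X) on D(Z)={1,2,3,4,5,6} D(U)={1,4,5,6} D(X)={1,2,3,4,5,6}: Z {1,2,3,4,5,6}->{1,2,3,4,5}; U {1,4,5,6}->{1,4,5}; X {1,2,3,4,5,6}->{2,3,4,5,6}
Constraint 2 (U < X) on D(U)={1,4,5} D(X)={2,3,4,5,6}: no change
Constraint 3 (Y + U = X) on D(Y)={1,2,3,4,5,6} D(U)={1,4,5} D(X)={2,3,4,5,6}: Y {1,2,3,4,5,6}->{1,2,3,4,5}
Constraint 4 (Y + Z = U) on D(Y)={1,2,3,4,5} D(Z)={1,2,3,4,5} D(U)={1,4,5}: Y {1,2,3,4,5}->{1,2,3,4}; Z {1,2,3,4,5}->{1,2,3,4}; U {1,4,5}->{4,5}
So after all 4 constraints: D(X) = {2,3,4,5,6}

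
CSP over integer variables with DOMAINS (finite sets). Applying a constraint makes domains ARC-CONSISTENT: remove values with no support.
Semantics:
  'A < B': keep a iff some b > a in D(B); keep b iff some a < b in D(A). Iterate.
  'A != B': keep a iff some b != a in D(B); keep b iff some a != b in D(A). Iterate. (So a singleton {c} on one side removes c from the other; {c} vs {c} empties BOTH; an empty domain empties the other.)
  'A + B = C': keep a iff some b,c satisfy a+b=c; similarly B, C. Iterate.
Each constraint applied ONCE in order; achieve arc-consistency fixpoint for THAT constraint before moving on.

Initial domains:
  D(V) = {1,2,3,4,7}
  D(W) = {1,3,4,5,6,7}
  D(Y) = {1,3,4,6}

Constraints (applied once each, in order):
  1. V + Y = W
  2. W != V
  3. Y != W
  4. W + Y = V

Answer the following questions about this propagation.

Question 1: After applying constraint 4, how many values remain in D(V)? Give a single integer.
Constraint 1 (V + Y = W) on D(V)={1,2,3,4,7} D(Y)={1,3,4,6} D(W)={1,3,4,5,6,7}: V {1,2,3,4,7}->{1,2,3,4}; W {1,3,4,5,6,7}->{3,4,5,6,7}
Constraint 2 (W != V) on D(W)={3,4,5,6,7} D(V)={1,2,3,4}: no change
Constraint 3 (Y != W) on D(Y)={1,3,4,6} D(W)={3,4,5,6,7}: no change
Constraint 4 (W + Y = V) on D(W)={3,4,5,6,7} D(Y)={1,3,4,6} D(V)={1,2,3,4}: W {3,4,5,6,7}->{3}; Y {1,3,4,6}->{1}; V {1,2,3,4}->{4}
So after constraint 4: D(V)={4}, size = 1

Answer: 1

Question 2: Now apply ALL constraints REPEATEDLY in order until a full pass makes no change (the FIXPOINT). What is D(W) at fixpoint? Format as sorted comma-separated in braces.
Answer: {}

Derivation:
pass 0 (initial): D(W)={1,3,4,5,6,7}
pass 1: V {1,2,3,4,7}->{4}; W {1,3,4,5,6,7}->{3}; Y {1,3,4,6}->{1}
pass 2: V {4}->{}; W {3}->{}; Y {1}->{}
pass 3: no change
Fixpoint after 3 passes: D(W) = {}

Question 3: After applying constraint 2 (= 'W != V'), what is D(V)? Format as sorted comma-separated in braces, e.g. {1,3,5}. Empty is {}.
Answer: {1,2,3,4}

Derivation:
Constraint 1 (V + Y = W) on D(V)={1,2,3,4,7} D(Y)={1,3,4,6} D(W)={1,3,4,5,6,7}: V {1,2,3,4,7}->{1,2,3,4}; W {1,3,4,5,6,7}->{3,4,5,6,7}
Constraint 2 (W != V) on D(W)={3,4,5,6,7} D(V)={1,2,3,4}: no change
So after constraint 2: D(V) = {1,2,3,4}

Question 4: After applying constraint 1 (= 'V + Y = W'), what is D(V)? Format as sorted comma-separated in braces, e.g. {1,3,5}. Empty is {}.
Answer: {1,2,3,4}

Derivation:
Constraint 1 (V + Y = W) on D(V)={1,2,3,4,7} D(Y)={1,3,4,6} D(W)={1,3,4,5,6,7}: V {1,2,3,4,7}->{1,2,3,4}; W {1,3,4,5,6,7}->{3,4,5,6,7}
So after constraint 1: D(V) = {1,2,3,4}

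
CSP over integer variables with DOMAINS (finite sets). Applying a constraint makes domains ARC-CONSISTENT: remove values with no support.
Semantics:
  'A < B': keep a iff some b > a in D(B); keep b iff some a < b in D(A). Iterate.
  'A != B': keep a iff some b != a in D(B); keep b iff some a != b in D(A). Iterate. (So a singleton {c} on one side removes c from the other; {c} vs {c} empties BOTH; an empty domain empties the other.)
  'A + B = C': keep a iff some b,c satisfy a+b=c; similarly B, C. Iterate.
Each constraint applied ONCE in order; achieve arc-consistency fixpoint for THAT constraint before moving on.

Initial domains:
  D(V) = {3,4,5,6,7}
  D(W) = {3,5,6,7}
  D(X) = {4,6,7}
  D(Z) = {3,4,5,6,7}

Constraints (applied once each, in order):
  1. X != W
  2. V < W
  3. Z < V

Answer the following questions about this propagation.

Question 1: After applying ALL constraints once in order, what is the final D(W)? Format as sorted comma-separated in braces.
Constraint 1 (X != W) on D(X)={4,6,7} D(W)={3,5,6,7}: no change
Constraint 2 (V < W) on D(V)={3,4,5,6,7} D(W)={3,5,6,7}: V {3,4,5,6,7}->{3,4,5,6}; W {3,5,6,7}->{5,6,7}
Constraint 3 (Z < V) on D(Z)={3,4,5,6,7} D(V)={3,4,5,6}: Z {3,4,5,6,7}->{3,4,5}; V {3,4,5,6}->{4,5,6}
So after all 3 constraints: D(W) = {5,6,7}

Answer: {5,6,7}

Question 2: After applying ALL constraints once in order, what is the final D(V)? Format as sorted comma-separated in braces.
Constraint 1 (X != W) on D(X)={4,6,7} D(W)={3,5,6,7}: no change
Constraint 2 (V < W) on D(V)={3,4,5,6,7} D(W)={3,5,6,7}: V {3,4,5,6,7}->{3,4,5,6}; W {3,5,6,7}->{5,6,7}
Constraint 3 (Z < V) on D(Z)={3,4,5,6,7} D(V)={3,4,5,6}: Z {3,4,5,6,7}->{3,4,5}; V {3,4,5,6}->{4,5,6}
So after all 3 constraints: D(V) = {4,5,6}

Answer: {4,5,6}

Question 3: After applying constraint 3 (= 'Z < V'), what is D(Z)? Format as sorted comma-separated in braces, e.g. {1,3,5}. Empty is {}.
Constraint 1 (X != W) on D(X)={4,6,7} D(W)={3,5,6,7}: no change
Constraint 2 (V < W) on D(V)={3,4,5,6,7} D(W)={3,5,6,7}: V {3,4,5,6,7}->{3,4,5,6}; W {3,5,6,7}->{5,6,7}
Constraint 3 (Z < V) on D(Z)={3,4,5,6,7} D(V)={3,4,5,6}: Z {3,4,5,6,7}->{3,4,5}; V {3,4,5,6}->{4,5,6}
So after constraint 3: D(Z) = {3,4,5}

Answer: {3,4,5}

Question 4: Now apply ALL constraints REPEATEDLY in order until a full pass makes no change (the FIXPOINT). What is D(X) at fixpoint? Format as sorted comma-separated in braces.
pass 0 (initial): D(X)={4,6,7}
pass 1: V {3,4,5,6,7}->{4,5,6}; W {3,5,6,7}->{5,6,7}; Z {3,4,5,6,7}->{3,4,5}
pass 2: no change
Fixpoint after 2 passes: D(X) = {4,6,7}

Answer: {4,6,7}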